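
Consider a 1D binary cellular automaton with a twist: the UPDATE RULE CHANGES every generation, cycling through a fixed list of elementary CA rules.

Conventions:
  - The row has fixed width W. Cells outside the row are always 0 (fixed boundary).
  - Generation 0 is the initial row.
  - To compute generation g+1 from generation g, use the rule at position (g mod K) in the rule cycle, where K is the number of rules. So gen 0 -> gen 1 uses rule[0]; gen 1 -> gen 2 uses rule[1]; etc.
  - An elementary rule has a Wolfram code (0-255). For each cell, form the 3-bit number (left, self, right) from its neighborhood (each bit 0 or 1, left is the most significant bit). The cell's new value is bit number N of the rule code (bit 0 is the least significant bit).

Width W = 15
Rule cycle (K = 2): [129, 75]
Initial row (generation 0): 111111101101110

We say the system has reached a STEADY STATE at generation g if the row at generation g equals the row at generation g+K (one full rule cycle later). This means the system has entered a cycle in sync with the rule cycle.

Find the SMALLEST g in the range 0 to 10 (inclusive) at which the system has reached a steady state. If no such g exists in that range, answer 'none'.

Answer: none

Derivation:
Gen 0: 111111101101110
Gen 1 (rule 129): 011111000000100
Gen 2 (rule 75): 110001011111001
Gen 3 (rule 129): 000100001110000
Gen 4 (rule 75): 111001111010111
Gen 5 (rule 129): 010000110000010
Gen 6 (rule 75): 100111110111100
Gen 7 (rule 129): 000011100011001
Gen 8 (rule 75): 111110101111010
Gen 9 (rule 129): 011100000110000
Gen 10 (rule 75): 110101111110111
Gen 11 (rule 129): 000000111100010
Gen 12 (rule 75): 111111100101100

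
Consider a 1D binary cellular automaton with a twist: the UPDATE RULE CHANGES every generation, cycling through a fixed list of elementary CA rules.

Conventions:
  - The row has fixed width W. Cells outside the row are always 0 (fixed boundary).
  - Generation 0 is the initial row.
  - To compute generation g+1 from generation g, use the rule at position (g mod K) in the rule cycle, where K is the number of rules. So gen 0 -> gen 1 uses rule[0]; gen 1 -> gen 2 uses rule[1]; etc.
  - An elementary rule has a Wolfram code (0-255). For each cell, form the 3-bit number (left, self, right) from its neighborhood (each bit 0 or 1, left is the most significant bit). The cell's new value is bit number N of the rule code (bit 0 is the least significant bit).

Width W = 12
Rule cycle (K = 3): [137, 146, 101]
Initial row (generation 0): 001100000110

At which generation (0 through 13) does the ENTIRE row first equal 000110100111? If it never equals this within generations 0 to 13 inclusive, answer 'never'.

Gen 0: 001100000110
Gen 1 (rule 137): 101001110100
Gen 2 (rule 146): 000110100010
Gen 3 (rule 101): 110011101010
Gen 4 (rule 137): 100011000000
Gen 5 (rule 146): 010100100000
Gen 6 (rule 101): 011100101111
Gen 7 (rule 137): 011000001110
Gen 8 (rule 146): 100100010101
Gen 9 (rule 101): 100101011111
Gen 10 (rule 137): 000000011110
Gen 11 (rule 146): 000000101101
Gen 12 (rule 101): 111110110111
Gen 13 (rule 137): 111100100110

Answer: never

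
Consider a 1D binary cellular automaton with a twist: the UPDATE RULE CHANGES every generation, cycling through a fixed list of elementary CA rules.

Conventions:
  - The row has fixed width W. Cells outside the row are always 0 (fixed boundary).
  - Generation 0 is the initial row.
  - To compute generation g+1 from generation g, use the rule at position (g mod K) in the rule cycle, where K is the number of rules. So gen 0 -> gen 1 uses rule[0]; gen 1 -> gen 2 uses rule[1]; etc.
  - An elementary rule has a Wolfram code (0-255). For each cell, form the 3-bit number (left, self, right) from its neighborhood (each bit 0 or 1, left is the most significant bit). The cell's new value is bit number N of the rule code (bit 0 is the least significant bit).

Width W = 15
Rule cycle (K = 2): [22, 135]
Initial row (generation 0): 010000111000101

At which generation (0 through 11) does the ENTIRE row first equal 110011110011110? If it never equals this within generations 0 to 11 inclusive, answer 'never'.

Gen 0: 010000111000101
Gen 1 (rule 22): 111001000101101
Gen 2 (rule 135): 010011011100001
Gen 3 (rule 22): 111100000010011
Gen 4 (rule 135): 011001111110100
Gen 5 (rule 22): 100110000000110
Gen 6 (rule 135): 101000111111000
Gen 7 (rule 22): 101101000000100
Gen 8 (rule 135): 100001011111101
Gen 9 (rule 22): 110011000000001
Gen 10 (rule 135): 000100011111111
Gen 11 (rule 22): 001110100000000

Answer: never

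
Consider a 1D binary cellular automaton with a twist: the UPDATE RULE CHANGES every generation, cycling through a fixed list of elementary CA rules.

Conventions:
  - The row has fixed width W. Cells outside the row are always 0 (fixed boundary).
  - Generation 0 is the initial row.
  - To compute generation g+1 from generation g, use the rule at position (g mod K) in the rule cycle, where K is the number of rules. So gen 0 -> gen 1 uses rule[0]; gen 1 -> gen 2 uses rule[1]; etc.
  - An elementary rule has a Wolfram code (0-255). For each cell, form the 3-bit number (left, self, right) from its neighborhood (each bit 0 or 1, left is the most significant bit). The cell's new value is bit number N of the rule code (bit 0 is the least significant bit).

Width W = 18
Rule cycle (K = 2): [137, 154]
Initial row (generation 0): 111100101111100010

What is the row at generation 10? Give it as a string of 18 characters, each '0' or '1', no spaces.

Gen 0: 111100101111100010
Gen 1 (rule 137): 111000001111001000
Gen 2 (rule 154): 110100011110110100
Gen 3 (rule 137): 100001011100100001
Gen 4 (rule 154): 010010011011010010
Gen 5 (rule 137): 000000010010000000
Gen 6 (rule 154): 000000101101000000
Gen 7 (rule 137): 111110001000011111
Gen 8 (rule 154): 111101010100111110
Gen 9 (rule 137): 111000000000111100
Gen 10 (rule 154): 110100000001111010

Answer: 110100000001111010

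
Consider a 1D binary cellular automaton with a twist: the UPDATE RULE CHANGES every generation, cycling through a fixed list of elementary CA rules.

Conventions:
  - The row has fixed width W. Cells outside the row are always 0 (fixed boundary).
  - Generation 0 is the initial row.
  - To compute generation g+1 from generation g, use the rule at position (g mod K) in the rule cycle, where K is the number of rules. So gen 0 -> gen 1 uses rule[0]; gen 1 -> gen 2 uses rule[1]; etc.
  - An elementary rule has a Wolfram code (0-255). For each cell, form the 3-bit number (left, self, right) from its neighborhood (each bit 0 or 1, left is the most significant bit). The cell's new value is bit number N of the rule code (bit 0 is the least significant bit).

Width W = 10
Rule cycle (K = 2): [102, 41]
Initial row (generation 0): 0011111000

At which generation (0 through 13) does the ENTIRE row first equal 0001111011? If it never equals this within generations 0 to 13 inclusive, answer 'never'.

Gen 0: 0011111000
Gen 1 (rule 102): 0100001000
Gen 2 (rule 41): 0001100011
Gen 3 (rule 102): 0010100101
Gen 4 (rule 41): 1001000010
Gen 5 (rule 102): 1011000110
Gen 6 (rule 41): 0110010100
Gen 7 (rule 102): 1010111100
Gen 8 (rule 41): 0101100001
Gen 9 (rule 102): 1110100011
Gen 10 (rule 41): 1001001010
Gen 11 (rule 102): 1011011110
Gen 12 (rule 41): 0110110000
Gen 13 (rule 102): 1011010000

Answer: never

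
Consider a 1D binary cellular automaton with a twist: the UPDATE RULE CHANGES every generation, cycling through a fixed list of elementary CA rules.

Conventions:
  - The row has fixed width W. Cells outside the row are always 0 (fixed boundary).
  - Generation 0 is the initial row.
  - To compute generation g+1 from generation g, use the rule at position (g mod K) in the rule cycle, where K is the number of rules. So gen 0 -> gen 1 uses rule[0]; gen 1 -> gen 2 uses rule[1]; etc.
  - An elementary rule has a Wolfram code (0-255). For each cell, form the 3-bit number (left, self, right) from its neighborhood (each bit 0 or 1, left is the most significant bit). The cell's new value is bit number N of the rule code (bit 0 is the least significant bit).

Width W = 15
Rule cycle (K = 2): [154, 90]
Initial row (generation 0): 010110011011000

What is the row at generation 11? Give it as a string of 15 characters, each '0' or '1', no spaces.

Gen 0: 010110011011000
Gen 1 (rule 154): 100101110010100
Gen 2 (rule 90): 011001011100010
Gen 3 (rule 154): 110110011010101
Gen 4 (rule 90): 110111111000000
Gen 5 (rule 154): 100111110100000
Gen 6 (rule 90): 011100010010000
Gen 7 (rule 154): 111010101101000
Gen 8 (rule 90): 101000001100100
Gen 9 (rule 154): 000100011011010
Gen 10 (rule 90): 001010111011001
Gen 11 (rule 154): 010000110010110

Answer: 010000110010110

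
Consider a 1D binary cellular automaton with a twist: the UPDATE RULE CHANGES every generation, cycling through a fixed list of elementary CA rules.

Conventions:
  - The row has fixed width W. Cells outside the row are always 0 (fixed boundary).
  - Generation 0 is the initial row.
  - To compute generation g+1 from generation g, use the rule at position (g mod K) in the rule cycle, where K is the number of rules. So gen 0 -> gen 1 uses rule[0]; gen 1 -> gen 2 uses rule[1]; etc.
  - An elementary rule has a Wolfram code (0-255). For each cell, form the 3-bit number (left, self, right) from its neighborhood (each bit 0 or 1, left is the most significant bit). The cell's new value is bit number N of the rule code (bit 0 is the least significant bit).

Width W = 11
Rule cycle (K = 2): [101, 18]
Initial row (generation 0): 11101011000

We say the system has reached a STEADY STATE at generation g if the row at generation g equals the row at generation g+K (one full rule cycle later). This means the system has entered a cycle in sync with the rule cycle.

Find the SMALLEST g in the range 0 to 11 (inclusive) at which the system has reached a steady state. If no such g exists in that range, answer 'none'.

Gen 0: 11101011000
Gen 1 (rule 101): 00111101011
Gen 2 (rule 18): 01000000000
Gen 3 (rule 101): 01011111111
Gen 4 (rule 18): 10000000000
Gen 5 (rule 101): 10111111111
Gen 6 (rule 18): 00000000000
Gen 7 (rule 101): 11111111111
Gen 8 (rule 18): 00000000000
Gen 9 (rule 101): 11111111111
Gen 10 (rule 18): 00000000000
Gen 11 (rule 101): 11111111111
Gen 12 (rule 18): 00000000000
Gen 13 (rule 101): 11111111111

Answer: 6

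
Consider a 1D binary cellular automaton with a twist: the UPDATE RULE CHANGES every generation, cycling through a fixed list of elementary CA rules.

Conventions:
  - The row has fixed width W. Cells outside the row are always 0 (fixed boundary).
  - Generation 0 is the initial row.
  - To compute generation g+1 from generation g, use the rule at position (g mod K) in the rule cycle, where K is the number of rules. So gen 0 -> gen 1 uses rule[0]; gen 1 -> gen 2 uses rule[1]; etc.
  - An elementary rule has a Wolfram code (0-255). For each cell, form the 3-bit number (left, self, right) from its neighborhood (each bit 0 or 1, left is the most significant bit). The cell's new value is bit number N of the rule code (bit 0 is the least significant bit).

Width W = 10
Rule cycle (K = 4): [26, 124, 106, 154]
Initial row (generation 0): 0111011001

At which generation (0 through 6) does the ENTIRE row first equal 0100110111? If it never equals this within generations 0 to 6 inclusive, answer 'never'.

Gen 0: 0111011001
Gen 1 (rule 26): 1100010110
Gen 2 (rule 124): 1110011111
Gen 3 (rule 106): 1010110001
Gen 4 (rule 154): 0000101010
Gen 5 (rule 26): 0001000001
Gen 6 (rule 124): 0001100001

Answer: never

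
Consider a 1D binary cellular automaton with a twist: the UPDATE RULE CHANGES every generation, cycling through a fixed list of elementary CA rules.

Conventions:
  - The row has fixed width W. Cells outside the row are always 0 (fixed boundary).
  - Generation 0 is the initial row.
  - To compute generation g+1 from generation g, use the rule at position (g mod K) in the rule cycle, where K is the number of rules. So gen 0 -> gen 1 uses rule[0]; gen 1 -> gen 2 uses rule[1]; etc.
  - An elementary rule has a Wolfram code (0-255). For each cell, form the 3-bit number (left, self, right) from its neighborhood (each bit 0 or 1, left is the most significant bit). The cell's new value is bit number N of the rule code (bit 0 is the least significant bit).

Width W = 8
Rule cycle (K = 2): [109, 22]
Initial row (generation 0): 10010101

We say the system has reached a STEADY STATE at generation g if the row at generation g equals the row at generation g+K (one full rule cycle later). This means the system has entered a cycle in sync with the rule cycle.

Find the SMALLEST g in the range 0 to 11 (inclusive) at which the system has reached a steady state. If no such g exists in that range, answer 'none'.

Answer: 6

Derivation:
Gen 0: 10010101
Gen 1 (rule 109): 10011111
Gen 2 (rule 22): 11100000
Gen 3 (rule 109): 10101111
Gen 4 (rule 22): 10100000
Gen 5 (rule 109): 11101111
Gen 6 (rule 22): 00000000
Gen 7 (rule 109): 11111111
Gen 8 (rule 22): 00000000
Gen 9 (rule 109): 11111111
Gen 10 (rule 22): 00000000
Gen 11 (rule 109): 11111111
Gen 12 (rule 22): 00000000
Gen 13 (rule 109): 11111111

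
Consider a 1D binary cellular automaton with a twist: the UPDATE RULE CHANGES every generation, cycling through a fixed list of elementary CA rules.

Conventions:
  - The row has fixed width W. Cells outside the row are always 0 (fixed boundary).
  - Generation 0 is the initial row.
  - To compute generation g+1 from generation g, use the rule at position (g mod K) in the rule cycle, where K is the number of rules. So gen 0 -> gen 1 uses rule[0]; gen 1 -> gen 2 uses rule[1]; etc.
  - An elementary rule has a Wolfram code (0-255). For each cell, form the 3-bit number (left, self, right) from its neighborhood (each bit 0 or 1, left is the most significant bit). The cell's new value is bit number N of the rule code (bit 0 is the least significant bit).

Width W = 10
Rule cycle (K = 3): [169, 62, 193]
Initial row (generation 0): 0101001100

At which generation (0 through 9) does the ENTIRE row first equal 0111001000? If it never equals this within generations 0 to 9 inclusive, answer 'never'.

Answer: 6

Derivation:
Gen 0: 0101001100
Gen 1 (rule 169): 0010001001
Gen 2 (rule 62): 0111011111
Gen 3 (rule 193): 0011001111
Gen 4 (rule 169): 1010001110
Gen 5 (rule 62): 1111011001
Gen 6 (rule 193): 0111001000
Gen 7 (rule 169): 0110000011
Gen 8 (rule 62): 1101000110
Gen 9 (rule 193): 0100010010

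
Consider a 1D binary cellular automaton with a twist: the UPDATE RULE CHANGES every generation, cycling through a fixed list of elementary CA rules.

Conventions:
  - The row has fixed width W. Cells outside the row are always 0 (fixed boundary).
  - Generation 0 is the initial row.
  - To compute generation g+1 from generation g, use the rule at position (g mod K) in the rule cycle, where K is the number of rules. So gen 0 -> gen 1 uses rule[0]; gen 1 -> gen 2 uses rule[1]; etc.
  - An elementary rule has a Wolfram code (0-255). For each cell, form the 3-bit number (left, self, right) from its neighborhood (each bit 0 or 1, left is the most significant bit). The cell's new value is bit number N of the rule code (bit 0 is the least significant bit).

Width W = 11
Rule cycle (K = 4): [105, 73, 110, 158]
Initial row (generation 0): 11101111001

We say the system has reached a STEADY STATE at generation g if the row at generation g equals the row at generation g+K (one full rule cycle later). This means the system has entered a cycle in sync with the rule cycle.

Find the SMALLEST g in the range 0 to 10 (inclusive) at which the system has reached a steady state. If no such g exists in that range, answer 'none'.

Answer: 6

Derivation:
Gen 0: 11101111001
Gen 1 (rule 105): 10111001000
Gen 2 (rule 73): 00101000011
Gen 3 (rule 110): 01111000111
Gen 4 (rule 158): 11110101110
Gen 5 (rule 105): 10011011010
Gen 6 (rule 73): 00011011000
Gen 7 (rule 110): 00111111000
Gen 8 (rule 158): 01111110100
Gen 9 (rule 105): 01000011001
Gen 10 (rule 73): 00011011000
Gen 11 (rule 110): 00111111000
Gen 12 (rule 158): 01111110100
Gen 13 (rule 105): 01000011001
Gen 14 (rule 73): 00011011000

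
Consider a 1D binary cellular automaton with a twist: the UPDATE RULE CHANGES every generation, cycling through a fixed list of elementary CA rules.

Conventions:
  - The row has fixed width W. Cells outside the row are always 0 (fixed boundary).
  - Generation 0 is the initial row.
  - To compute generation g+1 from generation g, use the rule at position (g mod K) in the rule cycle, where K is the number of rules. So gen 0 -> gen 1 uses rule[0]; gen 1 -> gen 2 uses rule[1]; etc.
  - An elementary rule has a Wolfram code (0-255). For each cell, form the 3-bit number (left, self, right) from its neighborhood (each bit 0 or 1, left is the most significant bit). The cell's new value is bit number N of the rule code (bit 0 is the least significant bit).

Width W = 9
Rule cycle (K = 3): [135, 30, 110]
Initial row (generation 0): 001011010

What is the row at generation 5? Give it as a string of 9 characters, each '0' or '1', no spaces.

Answer: 110000011

Derivation:
Gen 0: 001011010
Gen 1 (rule 135): 111000010
Gen 2 (rule 30): 100100111
Gen 3 (rule 110): 101101101
Gen 4 (rule 135): 100000001
Gen 5 (rule 30): 110000011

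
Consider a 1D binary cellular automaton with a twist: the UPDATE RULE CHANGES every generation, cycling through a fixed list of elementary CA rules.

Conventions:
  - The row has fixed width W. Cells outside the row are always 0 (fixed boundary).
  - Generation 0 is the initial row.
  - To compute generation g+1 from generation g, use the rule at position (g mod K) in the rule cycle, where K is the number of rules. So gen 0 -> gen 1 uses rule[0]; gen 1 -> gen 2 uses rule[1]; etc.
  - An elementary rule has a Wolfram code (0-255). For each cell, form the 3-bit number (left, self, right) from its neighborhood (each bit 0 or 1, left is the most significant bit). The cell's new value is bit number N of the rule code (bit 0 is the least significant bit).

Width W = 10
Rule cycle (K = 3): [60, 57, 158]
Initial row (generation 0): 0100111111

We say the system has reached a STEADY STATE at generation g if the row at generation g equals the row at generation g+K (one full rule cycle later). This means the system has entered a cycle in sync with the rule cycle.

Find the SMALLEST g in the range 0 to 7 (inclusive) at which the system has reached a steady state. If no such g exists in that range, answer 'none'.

Answer: 5

Derivation:
Gen 0: 0100111111
Gen 1 (rule 60): 0110100000
Gen 2 (rule 57): 0101011111
Gen 3 (rule 158): 1101011110
Gen 4 (rule 60): 1011110001
Gen 5 (rule 57): 0110001100
Gen 6 (rule 158): 1101011010
Gen 7 (rule 60): 1011110111
Gen 8 (rule 57): 0110001100
Gen 9 (rule 158): 1101011010
Gen 10 (rule 60): 1011110111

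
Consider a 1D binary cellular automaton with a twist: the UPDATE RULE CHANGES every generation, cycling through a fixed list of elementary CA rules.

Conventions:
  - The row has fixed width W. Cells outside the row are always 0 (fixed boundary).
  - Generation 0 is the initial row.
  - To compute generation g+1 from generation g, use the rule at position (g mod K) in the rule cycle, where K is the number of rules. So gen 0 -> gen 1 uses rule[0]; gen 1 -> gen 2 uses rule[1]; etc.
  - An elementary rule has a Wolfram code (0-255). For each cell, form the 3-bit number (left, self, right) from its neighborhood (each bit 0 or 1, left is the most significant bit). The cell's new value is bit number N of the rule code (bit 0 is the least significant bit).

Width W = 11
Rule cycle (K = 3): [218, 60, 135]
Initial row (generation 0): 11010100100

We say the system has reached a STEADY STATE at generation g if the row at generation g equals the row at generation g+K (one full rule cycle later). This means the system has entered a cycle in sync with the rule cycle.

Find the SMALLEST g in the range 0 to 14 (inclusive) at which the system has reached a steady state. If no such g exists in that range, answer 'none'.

Gen 0: 11010100100
Gen 1 (rule 218): 11000011010
Gen 2 (rule 60): 10100010111
Gen 3 (rule 135): 10101110010
Gen 4 (rule 218): 00001111101
Gen 5 (rule 60): 00001000011
Gen 6 (rule 135): 11111011100
Gen 7 (rule 218): 11111011110
Gen 8 (rule 60): 10000110001
Gen 9 (rule 135): 10111000111
Gen 10 (rule 218): 00111101111
Gen 11 (rule 60): 00100011000
Gen 12 (rule 135): 11101100011
Gen 13 (rule 218): 11101110111
Gen 14 (rule 60): 10011001100
Gen 15 (rule 135): 10100010001
Gen 16 (rule 218): 00010101010
Gen 17 (rule 60): 00011111111

Answer: none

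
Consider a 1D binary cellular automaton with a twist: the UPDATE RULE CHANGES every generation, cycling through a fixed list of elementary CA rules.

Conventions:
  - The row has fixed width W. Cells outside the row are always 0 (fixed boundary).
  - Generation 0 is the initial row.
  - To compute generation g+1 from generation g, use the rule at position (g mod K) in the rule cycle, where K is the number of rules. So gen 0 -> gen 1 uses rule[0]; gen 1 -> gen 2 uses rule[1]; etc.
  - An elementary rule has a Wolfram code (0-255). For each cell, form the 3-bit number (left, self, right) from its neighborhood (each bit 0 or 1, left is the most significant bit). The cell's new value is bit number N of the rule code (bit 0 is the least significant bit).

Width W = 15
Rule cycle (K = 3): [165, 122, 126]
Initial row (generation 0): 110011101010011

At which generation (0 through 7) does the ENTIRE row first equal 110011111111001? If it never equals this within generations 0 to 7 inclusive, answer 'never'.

Answer: 4

Derivation:
Gen 0: 110011101010011
Gen 1 (rule 165): 000001011110000
Gen 2 (rule 122): 000010110011000
Gen 3 (rule 126): 000111111111100
Gen 4 (rule 165): 110011111111001
Gen 5 (rule 122): 111110000001110
Gen 6 (rule 126): 100011000011011
Gen 7 (rule 165): 101000011000100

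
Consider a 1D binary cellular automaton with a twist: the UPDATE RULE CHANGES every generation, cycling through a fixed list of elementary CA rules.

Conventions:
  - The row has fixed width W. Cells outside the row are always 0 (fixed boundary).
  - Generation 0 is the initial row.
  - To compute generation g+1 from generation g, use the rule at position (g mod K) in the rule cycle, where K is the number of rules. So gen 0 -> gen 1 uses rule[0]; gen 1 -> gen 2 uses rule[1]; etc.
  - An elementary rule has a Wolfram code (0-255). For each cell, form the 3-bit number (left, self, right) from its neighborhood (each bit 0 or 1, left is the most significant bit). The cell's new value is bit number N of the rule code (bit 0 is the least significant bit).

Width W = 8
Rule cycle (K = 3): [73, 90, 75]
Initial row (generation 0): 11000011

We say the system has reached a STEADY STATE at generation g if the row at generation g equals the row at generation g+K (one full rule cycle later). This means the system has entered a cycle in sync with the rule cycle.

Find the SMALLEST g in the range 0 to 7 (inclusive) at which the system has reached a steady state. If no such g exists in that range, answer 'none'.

Answer: 1

Derivation:
Gen 0: 11000011
Gen 1 (rule 73): 11011011
Gen 2 (rule 90): 11011011
Gen 3 (rule 75): 11011011
Gen 4 (rule 73): 11011011
Gen 5 (rule 90): 11011011
Gen 6 (rule 75): 11011011
Gen 7 (rule 73): 11011011
Gen 8 (rule 90): 11011011
Gen 9 (rule 75): 11011011
Gen 10 (rule 73): 11011011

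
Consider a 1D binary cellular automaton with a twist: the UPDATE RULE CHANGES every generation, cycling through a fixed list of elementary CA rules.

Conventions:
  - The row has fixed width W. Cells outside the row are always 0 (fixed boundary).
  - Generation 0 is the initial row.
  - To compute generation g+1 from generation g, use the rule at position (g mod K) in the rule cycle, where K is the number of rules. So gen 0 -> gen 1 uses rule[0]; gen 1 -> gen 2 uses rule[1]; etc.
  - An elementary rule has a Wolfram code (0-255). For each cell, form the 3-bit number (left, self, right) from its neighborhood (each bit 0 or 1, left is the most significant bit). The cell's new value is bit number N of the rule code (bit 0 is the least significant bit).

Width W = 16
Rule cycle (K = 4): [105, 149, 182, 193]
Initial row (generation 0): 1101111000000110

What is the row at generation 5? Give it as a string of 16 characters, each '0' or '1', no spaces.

Answer: 1110100010111100

Derivation:
Gen 0: 1101111000000110
Gen 1 (rule 105): 1111001011110110
Gen 2 (rule 149): 0110101001100001
Gen 3 (rule 182): 1001111110010011
Gen 4 (rule 193): 0000111110000001
Gen 5 (rule 105): 1110100010111100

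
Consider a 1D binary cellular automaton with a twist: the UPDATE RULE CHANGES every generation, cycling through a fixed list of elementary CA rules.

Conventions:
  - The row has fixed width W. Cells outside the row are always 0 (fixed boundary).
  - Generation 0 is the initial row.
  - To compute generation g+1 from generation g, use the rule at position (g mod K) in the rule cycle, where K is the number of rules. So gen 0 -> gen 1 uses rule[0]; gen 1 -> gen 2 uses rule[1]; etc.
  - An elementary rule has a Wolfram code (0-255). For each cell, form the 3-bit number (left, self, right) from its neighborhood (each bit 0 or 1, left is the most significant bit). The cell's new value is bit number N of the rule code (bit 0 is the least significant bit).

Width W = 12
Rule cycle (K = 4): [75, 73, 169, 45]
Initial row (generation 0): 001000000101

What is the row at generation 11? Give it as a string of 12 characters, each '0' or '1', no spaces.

Answer: 110110110110

Derivation:
Gen 0: 001000000101
Gen 1 (rule 75): 110011111000
Gen 2 (rule 73): 110010001011
Gen 3 (rule 169): 100000100110
Gen 4 (rule 45): 101110100100
Gen 5 (rule 75): 001010001001
Gen 6 (rule 73): 100000100000
Gen 7 (rule 169): 001110001111
Gen 8 (rule 45): 101000101000
Gen 9 (rule 75): 000011000011
Gen 10 (rule 73): 111011011011
Gen 11 (rule 169): 110110110110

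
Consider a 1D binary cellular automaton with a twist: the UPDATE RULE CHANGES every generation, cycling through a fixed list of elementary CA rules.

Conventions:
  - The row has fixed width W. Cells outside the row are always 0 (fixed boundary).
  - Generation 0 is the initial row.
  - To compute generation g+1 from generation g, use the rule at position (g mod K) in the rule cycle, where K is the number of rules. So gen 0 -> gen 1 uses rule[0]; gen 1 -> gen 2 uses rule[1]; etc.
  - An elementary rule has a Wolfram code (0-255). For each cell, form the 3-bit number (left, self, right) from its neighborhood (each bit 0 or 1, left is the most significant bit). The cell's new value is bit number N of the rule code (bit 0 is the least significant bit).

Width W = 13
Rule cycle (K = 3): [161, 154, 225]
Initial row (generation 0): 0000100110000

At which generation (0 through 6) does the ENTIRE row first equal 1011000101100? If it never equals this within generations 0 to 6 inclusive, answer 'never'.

Answer: never

Derivation:
Gen 0: 0000100110000
Gen 1 (rule 161): 1110000000111
Gen 2 (rule 154): 1101000001110
Gen 3 (rule 225): 0110011100110
Gen 4 (rule 161): 0000001000000
Gen 5 (rule 154): 0000010100000
Gen 6 (rule 225): 1111001001111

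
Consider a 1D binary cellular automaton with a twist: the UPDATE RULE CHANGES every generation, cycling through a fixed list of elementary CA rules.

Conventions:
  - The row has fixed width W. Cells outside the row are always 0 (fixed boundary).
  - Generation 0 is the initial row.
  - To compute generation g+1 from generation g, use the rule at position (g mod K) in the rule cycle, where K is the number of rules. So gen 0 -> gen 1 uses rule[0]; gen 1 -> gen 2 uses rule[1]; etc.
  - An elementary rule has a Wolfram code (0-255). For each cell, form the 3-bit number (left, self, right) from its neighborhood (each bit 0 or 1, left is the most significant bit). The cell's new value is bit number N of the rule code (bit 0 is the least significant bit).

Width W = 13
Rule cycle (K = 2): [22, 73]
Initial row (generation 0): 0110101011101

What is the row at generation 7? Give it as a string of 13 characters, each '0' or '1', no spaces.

Answer: 0010100010101

Derivation:
Gen 0: 0110101011101
Gen 1 (rule 22): 1000101000001
Gen 2 (rule 73): 0010000011100
Gen 3 (rule 22): 0111000100010
Gen 4 (rule 73): 0101010001000
Gen 5 (rule 22): 1101011011100
Gen 6 (rule 73): 1100011010101
Gen 7 (rule 22): 0010100010101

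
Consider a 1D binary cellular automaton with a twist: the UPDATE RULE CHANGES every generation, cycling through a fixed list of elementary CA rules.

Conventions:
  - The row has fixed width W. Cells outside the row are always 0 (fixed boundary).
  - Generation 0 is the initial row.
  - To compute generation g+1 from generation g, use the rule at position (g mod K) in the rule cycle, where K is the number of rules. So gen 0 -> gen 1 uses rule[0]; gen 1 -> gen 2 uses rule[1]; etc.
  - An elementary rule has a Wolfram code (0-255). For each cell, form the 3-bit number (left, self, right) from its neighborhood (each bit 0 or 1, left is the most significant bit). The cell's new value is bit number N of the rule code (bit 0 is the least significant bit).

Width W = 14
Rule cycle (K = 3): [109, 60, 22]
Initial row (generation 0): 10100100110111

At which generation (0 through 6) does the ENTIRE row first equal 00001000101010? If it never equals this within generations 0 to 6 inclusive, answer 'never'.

Gen 0: 10100100110111
Gen 1 (rule 109): 11100100111101
Gen 2 (rule 60): 10010110100011
Gen 3 (rule 22): 11110000110100
Gen 4 (rule 109): 10010110111101
Gen 5 (rule 60): 11011101100011
Gen 6 (rule 22): 00000000010100

Answer: never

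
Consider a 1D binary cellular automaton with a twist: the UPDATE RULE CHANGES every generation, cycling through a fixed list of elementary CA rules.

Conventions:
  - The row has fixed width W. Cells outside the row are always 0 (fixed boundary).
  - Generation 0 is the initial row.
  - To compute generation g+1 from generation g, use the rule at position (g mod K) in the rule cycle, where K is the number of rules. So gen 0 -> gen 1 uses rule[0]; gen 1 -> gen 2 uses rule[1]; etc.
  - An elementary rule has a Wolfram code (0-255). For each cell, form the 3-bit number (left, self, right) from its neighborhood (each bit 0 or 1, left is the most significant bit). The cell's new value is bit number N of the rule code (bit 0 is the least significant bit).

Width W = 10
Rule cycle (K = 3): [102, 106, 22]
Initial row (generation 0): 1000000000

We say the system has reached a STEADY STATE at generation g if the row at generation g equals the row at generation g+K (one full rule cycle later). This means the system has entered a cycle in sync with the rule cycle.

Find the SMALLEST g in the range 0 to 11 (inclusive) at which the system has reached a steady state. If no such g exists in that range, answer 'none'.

Answer: 2

Derivation:
Gen 0: 1000000000
Gen 1 (rule 102): 1000000000
Gen 2 (rule 106): 0000000000
Gen 3 (rule 22): 0000000000
Gen 4 (rule 102): 0000000000
Gen 5 (rule 106): 0000000000
Gen 6 (rule 22): 0000000000
Gen 7 (rule 102): 0000000000
Gen 8 (rule 106): 0000000000
Gen 9 (rule 22): 0000000000
Gen 10 (rule 102): 0000000000
Gen 11 (rule 106): 0000000000
Gen 12 (rule 22): 0000000000
Gen 13 (rule 102): 0000000000
Gen 14 (rule 106): 0000000000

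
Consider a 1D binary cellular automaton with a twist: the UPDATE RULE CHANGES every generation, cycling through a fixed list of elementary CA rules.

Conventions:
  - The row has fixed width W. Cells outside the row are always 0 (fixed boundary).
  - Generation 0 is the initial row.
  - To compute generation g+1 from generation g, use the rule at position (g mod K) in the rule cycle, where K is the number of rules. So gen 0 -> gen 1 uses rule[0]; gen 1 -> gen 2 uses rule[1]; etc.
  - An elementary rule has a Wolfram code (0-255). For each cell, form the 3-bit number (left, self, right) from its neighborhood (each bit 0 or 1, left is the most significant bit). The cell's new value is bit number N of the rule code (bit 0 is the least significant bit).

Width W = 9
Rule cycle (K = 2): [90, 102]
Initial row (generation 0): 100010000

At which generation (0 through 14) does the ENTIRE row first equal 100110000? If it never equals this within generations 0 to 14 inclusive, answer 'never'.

Answer: never

Derivation:
Gen 0: 100010000
Gen 1 (rule 90): 010101000
Gen 2 (rule 102): 111111000
Gen 3 (rule 90): 100001100
Gen 4 (rule 102): 100010100
Gen 5 (rule 90): 010100010
Gen 6 (rule 102): 111100110
Gen 7 (rule 90): 100111111
Gen 8 (rule 102): 101000001
Gen 9 (rule 90): 000100010
Gen 10 (rule 102): 001100110
Gen 11 (rule 90): 011111111
Gen 12 (rule 102): 100000001
Gen 13 (rule 90): 010000010
Gen 14 (rule 102): 110000110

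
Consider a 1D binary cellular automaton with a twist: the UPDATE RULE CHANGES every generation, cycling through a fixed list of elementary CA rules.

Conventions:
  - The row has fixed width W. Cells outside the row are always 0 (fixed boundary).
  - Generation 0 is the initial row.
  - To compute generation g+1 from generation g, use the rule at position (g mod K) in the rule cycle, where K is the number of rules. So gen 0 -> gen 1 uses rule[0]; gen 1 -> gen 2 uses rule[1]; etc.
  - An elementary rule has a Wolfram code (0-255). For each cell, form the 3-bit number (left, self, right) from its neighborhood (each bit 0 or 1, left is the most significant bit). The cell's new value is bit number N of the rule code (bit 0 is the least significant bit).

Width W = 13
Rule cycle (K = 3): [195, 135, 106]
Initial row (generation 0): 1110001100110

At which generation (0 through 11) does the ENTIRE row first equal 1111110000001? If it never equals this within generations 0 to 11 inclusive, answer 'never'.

Answer: 4

Derivation:
Gen 0: 1110001100110
Gen 1 (rule 195): 0110110101010
Gen 2 (rule 135): 1000000101010
Gen 3 (rule 106): 0000001010100
Gen 4 (rule 195): 1111110000001
Gen 5 (rule 135): 0111100111111
Gen 6 (rule 106): 1100101100001
Gen 7 (rule 195): 0101000101110
Gen 8 (rule 135): 1101011100100
Gen 9 (rule 106): 1110110101000
Gen 10 (rule 195): 0110010000011
Gen 11 (rule 135): 1000110111100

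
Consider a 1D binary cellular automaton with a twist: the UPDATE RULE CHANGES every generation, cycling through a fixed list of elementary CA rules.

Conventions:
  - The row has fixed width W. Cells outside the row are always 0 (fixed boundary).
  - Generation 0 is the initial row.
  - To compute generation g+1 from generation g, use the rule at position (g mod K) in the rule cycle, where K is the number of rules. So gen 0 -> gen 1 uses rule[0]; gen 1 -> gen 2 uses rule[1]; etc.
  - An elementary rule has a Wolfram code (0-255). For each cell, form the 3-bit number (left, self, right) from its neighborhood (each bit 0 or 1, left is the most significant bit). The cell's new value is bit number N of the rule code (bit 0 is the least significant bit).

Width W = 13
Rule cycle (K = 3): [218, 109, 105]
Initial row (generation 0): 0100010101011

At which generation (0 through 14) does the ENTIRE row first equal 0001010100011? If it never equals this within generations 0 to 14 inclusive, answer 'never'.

Answer: never

Derivation:
Gen 0: 0100010101011
Gen 1 (rule 218): 1010100000011
Gen 2 (rule 109): 1111101111011
Gen 3 (rule 105): 1000111001111
Gen 4 (rule 218): 0101111111111
Gen 5 (rule 109): 0111000000001
Gen 6 (rule 105): 0101011111100
Gen 7 (rule 218): 1000011111110
Gen 8 (rule 109): 1011010000010
Gen 9 (rule 105): 0111100111000
Gen 10 (rule 218): 1111111111100
Gen 11 (rule 109): 1000000000101
Gen 12 (rule 105): 0011111110010
Gen 13 (rule 218): 0111111111101
Gen 14 (rule 109): 0100000000111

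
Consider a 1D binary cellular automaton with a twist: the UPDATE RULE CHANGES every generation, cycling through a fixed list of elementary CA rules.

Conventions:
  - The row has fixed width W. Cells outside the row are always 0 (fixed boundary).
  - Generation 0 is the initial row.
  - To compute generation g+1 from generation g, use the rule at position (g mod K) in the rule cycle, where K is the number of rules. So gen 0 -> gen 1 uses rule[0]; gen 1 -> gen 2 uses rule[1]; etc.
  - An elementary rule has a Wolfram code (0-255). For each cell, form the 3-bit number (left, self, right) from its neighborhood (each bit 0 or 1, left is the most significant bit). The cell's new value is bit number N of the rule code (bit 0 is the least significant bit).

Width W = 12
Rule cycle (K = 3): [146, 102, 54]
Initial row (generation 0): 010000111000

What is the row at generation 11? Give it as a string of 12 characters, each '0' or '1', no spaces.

Gen 0: 010000111000
Gen 1 (rule 146): 101001010100
Gen 2 (rule 102): 111011111100
Gen 3 (rule 54): 000100000010
Gen 4 (rule 146): 001010000101
Gen 5 (rule 102): 011110001111
Gen 6 (rule 54): 100001010000
Gen 7 (rule 146): 010010001000
Gen 8 (rule 102): 110110011000
Gen 9 (rule 54): 001001100100
Gen 10 (rule 146): 010110011010
Gen 11 (rule 102): 111010101110

Answer: 111010101110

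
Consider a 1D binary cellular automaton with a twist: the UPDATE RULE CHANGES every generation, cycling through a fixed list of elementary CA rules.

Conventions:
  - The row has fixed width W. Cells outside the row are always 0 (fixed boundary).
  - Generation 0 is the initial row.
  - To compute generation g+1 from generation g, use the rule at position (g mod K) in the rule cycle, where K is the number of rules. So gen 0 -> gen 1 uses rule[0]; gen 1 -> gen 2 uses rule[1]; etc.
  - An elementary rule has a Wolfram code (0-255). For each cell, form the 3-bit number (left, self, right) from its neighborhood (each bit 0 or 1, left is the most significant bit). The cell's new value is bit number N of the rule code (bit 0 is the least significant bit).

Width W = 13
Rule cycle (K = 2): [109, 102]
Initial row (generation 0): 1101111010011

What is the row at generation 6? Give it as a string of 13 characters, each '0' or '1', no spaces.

Answer: 1010100110111

Derivation:
Gen 0: 1101111010011
Gen 1 (rule 109): 1111001110011
Gen 2 (rule 102): 0001010010101
Gen 3 (rule 109): 1101110011111
Gen 4 (rule 102): 0110010100001
Gen 5 (rule 109): 0110011101101
Gen 6 (rule 102): 1010100110111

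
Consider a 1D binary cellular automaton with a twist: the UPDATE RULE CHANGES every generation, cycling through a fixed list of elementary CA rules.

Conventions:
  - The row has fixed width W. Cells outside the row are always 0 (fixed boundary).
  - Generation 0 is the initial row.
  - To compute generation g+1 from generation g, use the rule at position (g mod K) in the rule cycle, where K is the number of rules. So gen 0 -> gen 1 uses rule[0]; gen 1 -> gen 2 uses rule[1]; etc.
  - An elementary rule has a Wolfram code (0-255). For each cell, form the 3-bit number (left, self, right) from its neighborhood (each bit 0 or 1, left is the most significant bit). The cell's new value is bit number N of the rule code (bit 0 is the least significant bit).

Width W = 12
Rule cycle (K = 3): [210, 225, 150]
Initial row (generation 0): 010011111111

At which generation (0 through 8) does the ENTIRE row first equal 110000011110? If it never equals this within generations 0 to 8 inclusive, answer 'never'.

Gen 0: 010011111111
Gen 1 (rule 210): 101101111111
Gen 2 (rule 225): 010110111111
Gen 3 (rule 150): 110000011110
Gen 4 (rule 210): 011000101111
Gen 5 (rule 225): 001010010111
Gen 6 (rule 150): 011011110010
Gen 7 (rule 210): 101001111101
Gen 8 (rule 225): 010000111110

Answer: 3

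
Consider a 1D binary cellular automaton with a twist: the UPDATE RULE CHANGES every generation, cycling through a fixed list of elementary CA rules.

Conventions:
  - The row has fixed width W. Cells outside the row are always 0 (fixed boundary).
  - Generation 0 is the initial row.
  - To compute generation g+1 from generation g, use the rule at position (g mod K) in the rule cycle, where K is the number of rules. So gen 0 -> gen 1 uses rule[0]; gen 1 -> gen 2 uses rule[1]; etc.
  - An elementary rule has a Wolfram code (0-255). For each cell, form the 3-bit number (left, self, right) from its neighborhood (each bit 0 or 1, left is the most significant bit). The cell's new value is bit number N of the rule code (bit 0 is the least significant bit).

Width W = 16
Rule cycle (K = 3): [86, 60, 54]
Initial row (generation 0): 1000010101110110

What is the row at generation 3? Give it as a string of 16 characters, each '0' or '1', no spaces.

Gen 0: 1000010101110110
Gen 1 (rule 86): 1100110100010011
Gen 2 (rule 60): 1010101110011010
Gen 3 (rule 54): 1111110001100111

Answer: 1111110001100111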